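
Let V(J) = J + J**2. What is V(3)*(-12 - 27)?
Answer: -468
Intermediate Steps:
V(3)*(-12 - 27) = (3*(1 + 3))*(-12 - 27) = (3*4)*(-39) = 12*(-39) = -468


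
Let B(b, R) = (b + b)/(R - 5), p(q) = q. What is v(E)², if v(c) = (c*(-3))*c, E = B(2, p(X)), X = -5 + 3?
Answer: 2304/2401 ≈ 0.95960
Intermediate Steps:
X = -2
B(b, R) = 2*b/(-5 + R) (B(b, R) = (2*b)/(-5 + R) = 2*b/(-5 + R))
E = -4/7 (E = 2*2/(-5 - 2) = 2*2/(-7) = 2*2*(-⅐) = -4/7 ≈ -0.57143)
v(c) = -3*c² (v(c) = (-3*c)*c = -3*c²)
v(E)² = (-3*(-4/7)²)² = (-3*16/49)² = (-48/49)² = 2304/2401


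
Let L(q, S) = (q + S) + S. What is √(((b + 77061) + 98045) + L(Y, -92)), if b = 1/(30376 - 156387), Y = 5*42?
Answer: √2780881118968961/126011 ≈ 418.49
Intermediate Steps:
Y = 210
b = -1/126011 (b = 1/(-126011) = -1/126011 ≈ -7.9358e-6)
L(q, S) = q + 2*S (L(q, S) = (S + q) + S = q + 2*S)
√(((b + 77061) + 98045) + L(Y, -92)) = √(((-1/126011 + 77061) + 98045) + (210 + 2*(-92))) = √((9710533670/126011 + 98045) + (210 - 184)) = √(22065282165/126011 + 26) = √(22068558451/126011) = √2780881118968961/126011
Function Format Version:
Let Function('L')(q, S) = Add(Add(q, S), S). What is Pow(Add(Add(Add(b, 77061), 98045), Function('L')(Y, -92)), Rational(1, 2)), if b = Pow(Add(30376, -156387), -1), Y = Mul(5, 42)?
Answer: Mul(Rational(1, 126011), Pow(2780881118968961, Rational(1, 2))) ≈ 418.49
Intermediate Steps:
Y = 210
b = Rational(-1, 126011) (b = Pow(-126011, -1) = Rational(-1, 126011) ≈ -7.9358e-6)
Function('L')(q, S) = Add(q, Mul(2, S)) (Function('L')(q, S) = Add(Add(S, q), S) = Add(q, Mul(2, S)))
Pow(Add(Add(Add(b, 77061), 98045), Function('L')(Y, -92)), Rational(1, 2)) = Pow(Add(Add(Add(Rational(-1, 126011), 77061), 98045), Add(210, Mul(2, -92))), Rational(1, 2)) = Pow(Add(Add(Rational(9710533670, 126011), 98045), Add(210, -184)), Rational(1, 2)) = Pow(Add(Rational(22065282165, 126011), 26), Rational(1, 2)) = Pow(Rational(22068558451, 126011), Rational(1, 2)) = Mul(Rational(1, 126011), Pow(2780881118968961, Rational(1, 2)))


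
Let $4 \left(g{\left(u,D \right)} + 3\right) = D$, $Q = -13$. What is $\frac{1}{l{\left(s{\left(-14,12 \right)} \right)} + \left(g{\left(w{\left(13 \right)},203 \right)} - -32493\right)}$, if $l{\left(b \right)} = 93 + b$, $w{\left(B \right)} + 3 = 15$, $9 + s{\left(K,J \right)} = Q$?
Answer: $\frac{4}{130447} \approx 3.0664 \cdot 10^{-5}$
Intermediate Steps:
$s{\left(K,J \right)} = -22$ ($s{\left(K,J \right)} = -9 - 13 = -22$)
$w{\left(B \right)} = 12$ ($w{\left(B \right)} = -3 + 15 = 12$)
$g{\left(u,D \right)} = -3 + \frac{D}{4}$
$\frac{1}{l{\left(s{\left(-14,12 \right)} \right)} + \left(g{\left(w{\left(13 \right)},203 \right)} - -32493\right)} = \frac{1}{\left(93 - 22\right) + \left(\left(-3 + \frac{1}{4} \cdot 203\right) - -32493\right)} = \frac{1}{71 + \left(\left(-3 + \frac{203}{4}\right) + 32493\right)} = \frac{1}{71 + \left(\frac{191}{4} + 32493\right)} = \frac{1}{71 + \frac{130163}{4}} = \frac{1}{\frac{130447}{4}} = \frac{4}{130447}$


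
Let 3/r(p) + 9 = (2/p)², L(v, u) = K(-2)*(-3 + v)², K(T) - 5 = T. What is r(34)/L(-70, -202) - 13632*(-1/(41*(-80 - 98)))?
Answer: -94439460961/50558354600 ≈ -1.8679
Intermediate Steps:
K(T) = 5 + T
L(v, u) = 3*(-3 + v)² (L(v, u) = (5 - 2)*(-3 + v)² = 3*(-3 + v)²)
r(p) = 3/(-9 + 4/p²) (r(p) = 3/(-9 + (2/p)²) = 3/(-9 + 4/p²))
r(34)/L(-70, -202) - 13632*(-1/(41*(-80 - 98))) = (-3*34²/(-4 + 9*34²))/((3*(-3 - 70)²)) - 13632*(-1/(41*(-80 - 98))) = (-3*1156/(-4 + 9*1156))/((3*(-73)²)) - 13632/((-178*(-41))) = (-3*1156/(-4 + 10404))/((3*5329)) - 13632/7298 = -3*1156/10400/15987 - 13632*1/7298 = -3*1156*1/10400*(1/15987) - 6816/3649 = -867/2600*1/15987 - 6816/3649 = -289/13855400 - 6816/3649 = -94439460961/50558354600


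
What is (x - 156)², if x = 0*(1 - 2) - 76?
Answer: 53824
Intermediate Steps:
x = -76 (x = 0*(-1) - 76 = 0 - 76 = -76)
(x - 156)² = (-76 - 156)² = (-232)² = 53824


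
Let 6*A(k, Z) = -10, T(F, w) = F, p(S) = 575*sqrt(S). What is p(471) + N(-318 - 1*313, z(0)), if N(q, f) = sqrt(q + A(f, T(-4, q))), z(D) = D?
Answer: 575*sqrt(471) + I*sqrt(5694)/3 ≈ 12479.0 + 25.153*I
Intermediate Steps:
A(k, Z) = -5/3 (A(k, Z) = (1/6)*(-10) = -5/3)
N(q, f) = sqrt(-5/3 + q) (N(q, f) = sqrt(q - 5/3) = sqrt(-5/3 + q))
p(471) + N(-318 - 1*313, z(0)) = 575*sqrt(471) + sqrt(-15 + 9*(-318 - 1*313))/3 = 575*sqrt(471) + sqrt(-15 + 9*(-318 - 313))/3 = 575*sqrt(471) + sqrt(-15 + 9*(-631))/3 = 575*sqrt(471) + sqrt(-15 - 5679)/3 = 575*sqrt(471) + sqrt(-5694)/3 = 575*sqrt(471) + (I*sqrt(5694))/3 = 575*sqrt(471) + I*sqrt(5694)/3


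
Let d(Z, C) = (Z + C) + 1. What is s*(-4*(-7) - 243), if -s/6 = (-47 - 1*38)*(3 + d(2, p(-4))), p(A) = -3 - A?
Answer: -767550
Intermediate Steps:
d(Z, C) = 1 + C + Z (d(Z, C) = (C + Z) + 1 = 1 + C + Z)
s = 3570 (s = -6*(-47 - 1*38)*(3 + (1 + (-3 - 1*(-4)) + 2)) = -6*(-47 - 38)*(3 + (1 + (-3 + 4) + 2)) = -(-510)*(3 + (1 + 1 + 2)) = -(-510)*(3 + 4) = -(-510)*7 = -6*(-595) = 3570)
s*(-4*(-7) - 243) = 3570*(-4*(-7) - 243) = 3570*(28 - 243) = 3570*(-215) = -767550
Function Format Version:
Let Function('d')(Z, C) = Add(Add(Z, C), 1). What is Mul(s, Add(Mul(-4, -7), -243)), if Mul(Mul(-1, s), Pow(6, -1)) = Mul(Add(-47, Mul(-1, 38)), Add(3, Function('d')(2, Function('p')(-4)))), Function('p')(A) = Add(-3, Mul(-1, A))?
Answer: -767550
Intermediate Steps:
Function('d')(Z, C) = Add(1, C, Z) (Function('d')(Z, C) = Add(Add(C, Z), 1) = Add(1, C, Z))
s = 3570 (s = Mul(-6, Mul(Add(-47, Mul(-1, 38)), Add(3, Add(1, Add(-3, Mul(-1, -4)), 2)))) = Mul(-6, Mul(Add(-47, -38), Add(3, Add(1, Add(-3, 4), 2)))) = Mul(-6, Mul(-85, Add(3, Add(1, 1, 2)))) = Mul(-6, Mul(-85, Add(3, 4))) = Mul(-6, Mul(-85, 7)) = Mul(-6, -595) = 3570)
Mul(s, Add(Mul(-4, -7), -243)) = Mul(3570, Add(Mul(-4, -7), -243)) = Mul(3570, Add(28, -243)) = Mul(3570, -215) = -767550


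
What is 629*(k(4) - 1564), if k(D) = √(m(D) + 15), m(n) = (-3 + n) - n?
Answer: -983756 + 1258*√3 ≈ -9.8158e+5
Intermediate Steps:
m(n) = -3
k(D) = 2*√3 (k(D) = √(-3 + 15) = √12 = 2*√3)
629*(k(4) - 1564) = 629*(2*√3 - 1564) = 629*(-1564 + 2*√3) = -983756 + 1258*√3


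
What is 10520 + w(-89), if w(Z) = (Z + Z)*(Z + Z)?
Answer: 42204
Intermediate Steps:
w(Z) = 4*Z**2 (w(Z) = (2*Z)*(2*Z) = 4*Z**2)
10520 + w(-89) = 10520 + 4*(-89)**2 = 10520 + 4*7921 = 10520 + 31684 = 42204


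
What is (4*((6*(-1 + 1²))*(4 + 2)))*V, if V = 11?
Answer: 0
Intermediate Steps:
(4*((6*(-1 + 1²))*(4 + 2)))*V = (4*((6*(-1 + 1²))*(4 + 2)))*11 = (4*((6*(-1 + 1))*6))*11 = (4*((6*0)*6))*11 = (4*(0*6))*11 = (4*0)*11 = 0*11 = 0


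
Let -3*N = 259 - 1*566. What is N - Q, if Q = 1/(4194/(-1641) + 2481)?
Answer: 46244558/451903 ≈ 102.33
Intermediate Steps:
Q = 547/1355709 (Q = 1/(4194*(-1/1641) + 2481) = 1/(-1398/547 + 2481) = 1/(1355709/547) = 547/1355709 ≈ 0.00040348)
N = 307/3 (N = -(259 - 1*566)/3 = -(259 - 566)/3 = -⅓*(-307) = 307/3 ≈ 102.33)
N - Q = 307/3 - 1*547/1355709 = 307/3 - 547/1355709 = 46244558/451903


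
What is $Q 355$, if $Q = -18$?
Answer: $-6390$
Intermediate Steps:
$Q 355 = \left(-18\right) 355 = -6390$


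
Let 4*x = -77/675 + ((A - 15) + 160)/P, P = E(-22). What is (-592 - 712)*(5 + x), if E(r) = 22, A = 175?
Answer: -83342878/7425 ≈ -11225.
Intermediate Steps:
P = 22
x = 107153/29700 (x = (-77/675 + ((175 - 15) + 160)/22)/4 = (-77*1/675 + (160 + 160)*(1/22))/4 = (-77/675 + 320*(1/22))/4 = (-77/675 + 160/11)/4 = (¼)*(107153/7425) = 107153/29700 ≈ 3.6078)
(-592 - 712)*(5 + x) = (-592 - 712)*(5 + 107153/29700) = -1304*255653/29700 = -83342878/7425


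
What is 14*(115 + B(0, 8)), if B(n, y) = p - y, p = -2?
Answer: 1470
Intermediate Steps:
B(n, y) = -2 - y
14*(115 + B(0, 8)) = 14*(115 + (-2 - 1*8)) = 14*(115 + (-2 - 8)) = 14*(115 - 10) = 14*105 = 1470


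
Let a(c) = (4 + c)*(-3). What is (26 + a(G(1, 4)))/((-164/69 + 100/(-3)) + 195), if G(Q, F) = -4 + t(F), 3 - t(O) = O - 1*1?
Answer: 1794/10991 ≈ 0.16322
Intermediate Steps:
t(O) = 4 - O (t(O) = 3 - (O - 1*1) = 3 - (O - 1) = 3 - (-1 + O) = 3 + (1 - O) = 4 - O)
G(Q, F) = -F (G(Q, F) = -4 + (4 - F) = -F)
a(c) = -12 - 3*c
(26 + a(G(1, 4)))/((-164/69 + 100/(-3)) + 195) = (26 + (-12 - (-3)*4))/((-164/69 + 100/(-3)) + 195) = (26 + (-12 - 3*(-4)))/((-164*1/69 + 100*(-⅓)) + 195) = (26 + (-12 + 12))/((-164/69 - 100/3) + 195) = (26 + 0)/(-2464/69 + 195) = 26/(10991/69) = 26*(69/10991) = 1794/10991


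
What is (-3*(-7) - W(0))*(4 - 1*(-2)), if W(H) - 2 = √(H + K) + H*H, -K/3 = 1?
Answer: 114 - 6*I*√3 ≈ 114.0 - 10.392*I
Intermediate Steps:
K = -3 (K = -3*1 = -3)
W(H) = 2 + H² + √(-3 + H) (W(H) = 2 + (√(H - 3) + H*H) = 2 + (√(-3 + H) + H²) = 2 + (H² + √(-3 + H)) = 2 + H² + √(-3 + H))
(-3*(-7) - W(0))*(4 - 1*(-2)) = (-3*(-7) - (2 + 0² + √(-3 + 0)))*(4 - 1*(-2)) = (21 - (2 + 0 + √(-3)))*(4 + 2) = (21 - (2 + 0 + I*√3))*6 = (21 - (2 + I*√3))*6 = (21 + (-2 - I*√3))*6 = (19 - I*√3)*6 = 114 - 6*I*√3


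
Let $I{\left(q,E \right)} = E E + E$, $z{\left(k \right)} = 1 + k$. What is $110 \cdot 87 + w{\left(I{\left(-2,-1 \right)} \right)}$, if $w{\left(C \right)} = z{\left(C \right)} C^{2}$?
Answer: $9570$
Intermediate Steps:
$I{\left(q,E \right)} = E + E^{2}$ ($I{\left(q,E \right)} = E^{2} + E = E + E^{2}$)
$w{\left(C \right)} = C^{2} \left(1 + C\right)$ ($w{\left(C \right)} = \left(1 + C\right) C^{2} = C^{2} \left(1 + C\right)$)
$110 \cdot 87 + w{\left(I{\left(-2,-1 \right)} \right)} = 110 \cdot 87 + \left(- (1 - 1)\right)^{2} \left(1 - \left(1 - 1\right)\right) = 9570 + \left(\left(-1\right) 0\right)^{2} \left(1 - 0\right) = 9570 + 0^{2} \left(1 + 0\right) = 9570 + 0 \cdot 1 = 9570 + 0 = 9570$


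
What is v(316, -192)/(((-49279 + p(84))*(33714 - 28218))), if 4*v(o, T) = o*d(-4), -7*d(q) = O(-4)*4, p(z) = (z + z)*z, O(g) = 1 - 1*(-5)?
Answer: 79/56372701 ≈ 1.4014e-6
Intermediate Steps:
O(g) = 6 (O(g) = 1 + 5 = 6)
p(z) = 2*z² (p(z) = (2*z)*z = 2*z²)
d(q) = -24/7 (d(q) = -6*4/7 = -⅐*24 = -24/7)
v(o, T) = -6*o/7 (v(o, T) = (o*(-24/7))/4 = (-24*o/7)/4 = -6*o/7)
v(316, -192)/(((-49279 + p(84))*(33714 - 28218))) = (-6/7*316)/(((-49279 + 2*84²)*(33714 - 28218))) = -1896*1/(5496*(-49279 + 2*7056))/7 = -1896*1/(5496*(-49279 + 14112))/7 = -1896/(7*((-35167*5496))) = -1896/7/(-193277832) = -1896/7*(-1/193277832) = 79/56372701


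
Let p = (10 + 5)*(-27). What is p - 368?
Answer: -773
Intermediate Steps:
p = -405 (p = 15*(-27) = -405)
p - 368 = -405 - 368 = -773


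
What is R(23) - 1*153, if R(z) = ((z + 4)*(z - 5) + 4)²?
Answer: 239947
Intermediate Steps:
R(z) = (4 + (-5 + z)*(4 + z))² (R(z) = ((4 + z)*(-5 + z) + 4)² = ((-5 + z)*(4 + z) + 4)² = (4 + (-5 + z)*(4 + z))²)
R(23) - 1*153 = (16 + 23 - 1*23²)² - 1*153 = (16 + 23 - 1*529)² - 153 = (16 + 23 - 529)² - 153 = (-490)² - 153 = 240100 - 153 = 239947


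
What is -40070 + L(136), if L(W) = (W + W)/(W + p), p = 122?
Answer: -5168894/129 ≈ -40069.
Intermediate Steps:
L(W) = 2*W/(122 + W) (L(W) = (W + W)/(W + 122) = (2*W)/(122 + W) = 2*W/(122 + W))
-40070 + L(136) = -40070 + 2*136/(122 + 136) = -40070 + 2*136/258 = -40070 + 2*136*(1/258) = -40070 + 136/129 = -5168894/129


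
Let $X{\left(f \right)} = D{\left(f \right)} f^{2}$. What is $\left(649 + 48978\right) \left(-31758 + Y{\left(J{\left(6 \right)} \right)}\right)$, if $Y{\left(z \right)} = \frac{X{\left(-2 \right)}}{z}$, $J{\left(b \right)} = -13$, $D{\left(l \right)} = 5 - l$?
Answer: $- \frac{20490095014}{13} \approx -1.5762 \cdot 10^{9}$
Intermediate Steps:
$X{\left(f \right)} = f^{2} \left(5 - f\right)$ ($X{\left(f \right)} = \left(5 - f\right) f^{2} = f^{2} \left(5 - f\right)$)
$Y{\left(z \right)} = \frac{28}{z}$ ($Y{\left(z \right)} = \frac{\left(-2\right)^{2} \left(5 - -2\right)}{z} = \frac{4 \left(5 + 2\right)}{z} = \frac{4 \cdot 7}{z} = \frac{28}{z}$)
$\left(649 + 48978\right) \left(-31758 + Y{\left(J{\left(6 \right)} \right)}\right) = \left(649 + 48978\right) \left(-31758 + \frac{28}{-13}\right) = 49627 \left(-31758 + 28 \left(- \frac{1}{13}\right)\right) = 49627 \left(-31758 - \frac{28}{13}\right) = 49627 \left(- \frac{412882}{13}\right) = - \frac{20490095014}{13}$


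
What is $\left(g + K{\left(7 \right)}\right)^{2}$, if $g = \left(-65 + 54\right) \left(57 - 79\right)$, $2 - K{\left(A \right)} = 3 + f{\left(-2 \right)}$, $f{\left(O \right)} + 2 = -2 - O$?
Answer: $59049$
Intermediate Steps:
$f{\left(O \right)} = -4 - O$ ($f{\left(O \right)} = -2 - \left(2 + O\right) = -4 - O$)
$K{\left(A \right)} = 1$ ($K{\left(A \right)} = 2 - \left(3 - 2\right) = 2 - 1 = 1$)
$g = 242$ ($g = \left(-11\right) \left(-22\right) = 242$)
$\left(g + K{\left(7 \right)}\right)^{2} = \left(242 + 1\right)^{2} = 243^{2} = 59049$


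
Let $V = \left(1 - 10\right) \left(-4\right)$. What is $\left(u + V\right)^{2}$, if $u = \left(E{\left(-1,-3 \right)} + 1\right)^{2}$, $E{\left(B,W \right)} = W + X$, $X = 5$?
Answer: $2025$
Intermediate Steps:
$E{\left(B,W \right)} = 5 + W$ ($E{\left(B,W \right)} = W + 5 = 5 + W$)
$V = 36$ ($V = \left(-9\right) \left(-4\right) = 36$)
$u = 9$ ($u = \left(\left(5 - 3\right) + 1\right)^{2} = \left(2 + 1\right)^{2} = 3^{2} = 9$)
$\left(u + V\right)^{2} = \left(9 + 36\right)^{2} = 45^{2} = 2025$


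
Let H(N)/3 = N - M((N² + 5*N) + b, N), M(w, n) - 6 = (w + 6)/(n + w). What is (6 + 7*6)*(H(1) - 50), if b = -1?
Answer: -3384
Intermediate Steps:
M(w, n) = 6 + (6 + w)/(n + w) (M(w, n) = 6 + (w + 6)/(n + w) = 6 + (6 + w)/(n + w))
H(N) = 3*N - 3*(-1 + 7*N² + 41*N)/(-1 + N² + 6*N) (H(N) = 3*(N - (6 + 6*N + 7*((N² + 5*N) - 1))/(N + ((N² + 5*N) - 1))) = 3*(N - (6 + 6*N + 7*(-1 + N² + 5*N))/(N + (-1 + N² + 5*N))) = 3*(N - (6 + 6*N + (-7 + 7*N² + 35*N))/(-1 + N² + 6*N)) = 3*(N - (-1 + 7*N² + 41*N)/(-1 + N² + 6*N)) = 3*N - 3*(-1 + 7*N² + 41*N)/(-1 + N² + 6*N))
(6 + 7*6)*(H(1) - 50) = (6 + 7*6)*(3*(1 + 1³ - 1*1² - 42*1)/(-1 + 1² + 6*1) - 50) = (6 + 42)*(3*(1 + 1 - 1*1 - 42)/(-1 + 1 + 6) - 50) = 48*(3*(1 + 1 - 1 - 42)/6 - 50) = 48*(3*(⅙)*(-41) - 50) = 48*(-41/2 - 50) = 48*(-141/2) = -3384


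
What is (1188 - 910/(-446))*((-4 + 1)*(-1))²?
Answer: 2388411/223 ≈ 10710.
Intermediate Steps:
(1188 - 910/(-446))*((-4 + 1)*(-1))² = (1188 - 910*(-1/446))*(-3*(-1))² = (1188 + 455/223)*3² = (265379/223)*9 = 2388411/223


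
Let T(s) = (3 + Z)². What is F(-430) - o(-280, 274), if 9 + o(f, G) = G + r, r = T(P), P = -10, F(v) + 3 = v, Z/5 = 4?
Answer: -1227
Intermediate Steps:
Z = 20 (Z = 5*4 = 20)
F(v) = -3 + v
T(s) = 529 (T(s) = (3 + 20)² = 23² = 529)
r = 529
o(f, G) = 520 + G (o(f, G) = -9 + (G + 529) = -9 + (529 + G) = 520 + G)
F(-430) - o(-280, 274) = (-3 - 430) - (520 + 274) = -433 - 1*794 = -433 - 794 = -1227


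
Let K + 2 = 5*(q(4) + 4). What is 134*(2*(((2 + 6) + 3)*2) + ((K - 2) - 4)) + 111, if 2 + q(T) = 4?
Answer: 8955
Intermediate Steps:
q(T) = 2 (q(T) = -2 + 4 = 2)
K = 28 (K = -2 + 5*(2 + 4) = -2 + 5*6 = -2 + 30 = 28)
134*(2*(((2 + 6) + 3)*2) + ((K - 2) - 4)) + 111 = 134*(2*(((2 + 6) + 3)*2) + ((28 - 2) - 4)) + 111 = 134*(2*((8 + 3)*2) + (26 - 4)) + 111 = 134*(2*(11*2) + 22) + 111 = 134*(2*22 + 22) + 111 = 134*(44 + 22) + 111 = 134*66 + 111 = 8844 + 111 = 8955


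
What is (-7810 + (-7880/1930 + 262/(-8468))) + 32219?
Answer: 19942745583/817162 ≈ 24405.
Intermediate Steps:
(-7810 + (-7880/1930 + 262/(-8468))) + 32219 = (-7810 + (-7880*1/1930 + 262*(-1/8468))) + 32219 = (-7810 + (-788/193 - 131/4234)) + 32219 = (-7810 - 3361675/817162) + 32219 = -6385396895/817162 + 32219 = 19942745583/817162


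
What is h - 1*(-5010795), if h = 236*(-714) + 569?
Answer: 4842860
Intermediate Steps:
h = -167935 (h = -168504 + 569 = -167935)
h - 1*(-5010795) = -167935 - 1*(-5010795) = -167935 + 5010795 = 4842860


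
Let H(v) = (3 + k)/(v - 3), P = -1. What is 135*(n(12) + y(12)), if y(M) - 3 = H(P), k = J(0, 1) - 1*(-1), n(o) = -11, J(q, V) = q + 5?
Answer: -5535/4 ≈ -1383.8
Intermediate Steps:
J(q, V) = 5 + q
k = 6 (k = (5 + 0) - 1*(-1) = 5 + 1 = 6)
H(v) = 9/(-3 + v) (H(v) = (3 + 6)/(v - 3) = 9/(-3 + v))
y(M) = ¾ (y(M) = 3 + 9/(-3 - 1) = 3 + 9/(-4) = 3 + 9*(-¼) = 3 - 9/4 = ¾)
135*(n(12) + y(12)) = 135*(-11 + ¾) = 135*(-41/4) = -5535/4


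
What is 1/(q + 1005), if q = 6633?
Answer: 1/7638 ≈ 0.00013092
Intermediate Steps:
1/(q + 1005) = 1/(6633 + 1005) = 1/7638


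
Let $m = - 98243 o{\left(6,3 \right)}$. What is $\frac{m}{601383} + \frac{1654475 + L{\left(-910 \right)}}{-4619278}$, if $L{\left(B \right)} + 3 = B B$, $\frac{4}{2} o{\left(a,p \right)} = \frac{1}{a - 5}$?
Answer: $- \frac{1719882461353}{2777955261474} \approx -0.61912$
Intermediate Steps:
$o{\left(a,p \right)} = \frac{1}{2 \left(-5 + a\right)}$ ($o{\left(a,p \right)} = \frac{1}{2 \left(a - 5\right)} = \frac{1}{2 \left(-5 + a\right)}$)
$L{\left(B \right)} = -3 + B^{2}$ ($L{\left(B \right)} = -3 + B B = -3 + B^{2}$)
$m = - \frac{98243}{2}$ ($m = - 98243 \frac{1}{2 \left(-5 + 6\right)} = - 98243 \frac{1}{2 \cdot 1} = - 98243 \cdot \frac{1}{2} \cdot 1 = \left(-98243\right) \frac{1}{2} = - \frac{98243}{2} \approx -49122.0$)
$\frac{m}{601383} + \frac{1654475 + L{\left(-910 \right)}}{-4619278} = - \frac{98243}{2 \cdot 601383} + \frac{1654475 - \left(3 - \left(-910\right)^{2}\right)}{-4619278} = \left(- \frac{98243}{2}\right) \frac{1}{601383} + \left(1654475 + \left(-3 + 828100\right)\right) \left(- \frac{1}{4619278}\right) = - \frac{98243}{1202766} + \left(1654475 + 828097\right) \left(- \frac{1}{4619278}\right) = - \frac{98243}{1202766} + 2482572 \left(- \frac{1}{4619278}\right) = - \frac{98243}{1202766} - \frac{1241286}{2309639} = - \frac{1719882461353}{2777955261474}$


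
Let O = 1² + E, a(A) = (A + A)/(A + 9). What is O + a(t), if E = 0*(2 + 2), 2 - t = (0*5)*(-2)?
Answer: 15/11 ≈ 1.3636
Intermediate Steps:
t = 2 (t = 2 - 0*5*(-2) = 2 - 0*(-2) = 2 - 1*0 = 2 + 0 = 2)
E = 0 (E = 0*4 = 0)
a(A) = 2*A/(9 + A) (a(A) = (2*A)/(9 + A) = 2*A/(9 + A))
O = 1 (O = 1² + 0 = 1 + 0 = 1)
O + a(t) = 1 + 2*2/(9 + 2) = 1 + 2*2/11 = 1 + 2*2*(1/11) = 1 + 4/11 = 15/11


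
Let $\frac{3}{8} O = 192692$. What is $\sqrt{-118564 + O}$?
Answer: $\frac{2 \sqrt{889383}}{3} \approx 628.71$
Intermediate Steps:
$O = \frac{1541536}{3}$ ($O = \frac{8}{3} \cdot 192692 = \frac{1541536}{3} \approx 5.1385 \cdot 10^{5}$)
$\sqrt{-118564 + O} = \sqrt{-118564 + \frac{1541536}{3}} = \sqrt{\frac{1185844}{3}} = \frac{2 \sqrt{889383}}{3}$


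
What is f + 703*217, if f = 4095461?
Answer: 4248012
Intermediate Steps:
f + 703*217 = 4095461 + 703*217 = 4095461 + 152551 = 4248012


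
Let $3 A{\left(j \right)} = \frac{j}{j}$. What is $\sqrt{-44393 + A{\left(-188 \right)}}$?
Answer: $\frac{i \sqrt{399534}}{3} \approx 210.7 i$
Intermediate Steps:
$A{\left(j \right)} = \frac{1}{3}$ ($A{\left(j \right)} = \frac{j \frac{1}{j}}{3} = \frac{1}{3} \cdot 1 = \frac{1}{3}$)
$\sqrt{-44393 + A{\left(-188 \right)}} = \sqrt{-44393 + \frac{1}{3}} = \sqrt{- \frac{133178}{3}} = \frac{i \sqrt{399534}}{3}$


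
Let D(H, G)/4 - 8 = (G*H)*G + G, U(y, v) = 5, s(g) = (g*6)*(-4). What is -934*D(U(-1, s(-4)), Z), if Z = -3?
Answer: -186800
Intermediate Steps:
s(g) = -24*g (s(g) = (6*g)*(-4) = -24*g)
D(H, G) = 32 + 4*G + 4*H*G**2 (D(H, G) = 32 + 4*((G*H)*G + G) = 32 + 4*(H*G**2 + G) = 32 + 4*(G + H*G**2) = 32 + (4*G + 4*H*G**2) = 32 + 4*G + 4*H*G**2)
-934*D(U(-1, s(-4)), Z) = -934*(32 + 4*(-3) + 4*5*(-3)**2) = -934*(32 - 12 + 4*5*9) = -934*(32 - 12 + 180) = -934*200 = -186800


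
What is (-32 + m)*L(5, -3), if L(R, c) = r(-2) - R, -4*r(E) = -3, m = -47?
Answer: 1343/4 ≈ 335.75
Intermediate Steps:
r(E) = ¾ (r(E) = -¼*(-3) = ¾)
L(R, c) = ¾ - R
(-32 + m)*L(5, -3) = (-32 - 47)*(¾ - 1*5) = -79*(¾ - 5) = -79*(-17/4) = 1343/4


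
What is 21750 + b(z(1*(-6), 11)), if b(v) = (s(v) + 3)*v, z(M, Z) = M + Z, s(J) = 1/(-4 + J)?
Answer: 21770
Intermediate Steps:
b(v) = v*(3 + 1/(-4 + v)) (b(v) = (1/(-4 + v) + 3)*v = (3 + 1/(-4 + v))*v = v*(3 + 1/(-4 + v)))
21750 + b(z(1*(-6), 11)) = 21750 + (1*(-6) + 11)*(-11 + 3*(1*(-6) + 11))/(-4 + (1*(-6) + 11)) = 21750 + (-6 + 11)*(-11 + 3*(-6 + 11))/(-4 + (-6 + 11)) = 21750 + 5*(-11 + 3*5)/(-4 + 5) = 21750 + 5*(-11 + 15)/1 = 21750 + 5*1*4 = 21750 + 20 = 21770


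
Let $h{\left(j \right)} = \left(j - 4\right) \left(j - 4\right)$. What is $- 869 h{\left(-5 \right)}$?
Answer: $-70389$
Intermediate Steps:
$h{\left(j \right)} = \left(-4 + j\right)^{2}$ ($h{\left(j \right)} = \left(-4 + j\right) \left(-4 + j\right) = \left(-4 + j\right)^{2}$)
$- 869 h{\left(-5 \right)} = - 869 \left(-4 - 5\right)^{2} = - 869 \left(-9\right)^{2} = \left(-869\right) 81 = -70389$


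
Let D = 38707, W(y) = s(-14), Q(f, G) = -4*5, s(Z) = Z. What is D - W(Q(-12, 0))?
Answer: 38721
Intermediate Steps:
Q(f, G) = -20
W(y) = -14
D - W(Q(-12, 0)) = 38707 - 1*(-14) = 38707 + 14 = 38721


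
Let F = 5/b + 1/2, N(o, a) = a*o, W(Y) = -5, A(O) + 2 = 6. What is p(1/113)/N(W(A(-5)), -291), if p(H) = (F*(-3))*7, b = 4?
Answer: -49/1940 ≈ -0.025258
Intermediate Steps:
A(O) = 4 (A(O) = -2 + 6 = 4)
F = 7/4 (F = 5/4 + 1/2 = 5*(¼) + 1*(½) = 5/4 + ½ = 7/4 ≈ 1.7500)
p(H) = -147/4 (p(H) = ((7/4)*(-3))*7 = -21/4*7 = -147/4)
p(1/113)/N(W(A(-5)), -291) = -147/(4*((-291*(-5)))) = -147/4/1455 = -147/4*1/1455 = -49/1940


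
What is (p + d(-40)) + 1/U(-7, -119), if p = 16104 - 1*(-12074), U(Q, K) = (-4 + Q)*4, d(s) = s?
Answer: 1238071/44 ≈ 28138.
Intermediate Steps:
U(Q, K) = -16 + 4*Q
p = 28178 (p = 16104 + 12074 = 28178)
(p + d(-40)) + 1/U(-7, -119) = (28178 - 40) + 1/(-16 + 4*(-7)) = 28138 + 1/(-16 - 28) = 28138 + 1/(-44) = 28138 - 1/44 = 1238071/44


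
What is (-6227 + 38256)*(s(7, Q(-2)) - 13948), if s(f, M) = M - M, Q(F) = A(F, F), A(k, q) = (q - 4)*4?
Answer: -446740492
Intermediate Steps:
A(k, q) = -16 + 4*q (A(k, q) = (-4 + q)*4 = -16 + 4*q)
Q(F) = -16 + 4*F
s(f, M) = 0
(-6227 + 38256)*(s(7, Q(-2)) - 13948) = (-6227 + 38256)*(0 - 13948) = 32029*(-13948) = -446740492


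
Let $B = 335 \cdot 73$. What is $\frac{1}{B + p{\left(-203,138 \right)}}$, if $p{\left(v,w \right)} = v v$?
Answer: $\frac{1}{65664} \approx 1.5229 \cdot 10^{-5}$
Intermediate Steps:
$p{\left(v,w \right)} = v^{2}$
$B = 24455$
$\frac{1}{B + p{\left(-203,138 \right)}} = \frac{1}{24455 + \left(-203\right)^{2}} = \frac{1}{24455 + 41209} = \frac{1}{65664}$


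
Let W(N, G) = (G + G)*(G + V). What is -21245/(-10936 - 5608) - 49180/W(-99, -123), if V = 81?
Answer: -148532645/42733152 ≈ -3.4758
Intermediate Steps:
W(N, G) = 2*G*(81 + G) (W(N, G) = (G + G)*(G + 81) = (2*G)*(81 + G) = 2*G*(81 + G))
-21245/(-10936 - 5608) - 49180/W(-99, -123) = -21245/(-10936 - 5608) - 49180*(-1/(246*(81 - 123))) = -21245/(-16544) - 49180/(2*(-123)*(-42)) = -21245*(-1/16544) - 49180/10332 = 21245/16544 - 49180*1/10332 = 21245/16544 - 12295/2583 = -148532645/42733152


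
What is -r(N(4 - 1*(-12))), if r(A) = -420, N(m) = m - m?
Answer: 420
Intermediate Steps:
N(m) = 0
-r(N(4 - 1*(-12))) = -1*(-420) = 420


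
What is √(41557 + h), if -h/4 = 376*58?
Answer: 15*I*√203 ≈ 213.72*I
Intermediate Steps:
h = -87232 (h = -1504*58 = -4*21808 = -87232)
√(41557 + h) = √(41557 - 87232) = √(-45675) = 15*I*√203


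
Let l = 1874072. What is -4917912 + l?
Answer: -3043840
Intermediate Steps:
-4917912 + l = -4917912 + 1874072 = -3043840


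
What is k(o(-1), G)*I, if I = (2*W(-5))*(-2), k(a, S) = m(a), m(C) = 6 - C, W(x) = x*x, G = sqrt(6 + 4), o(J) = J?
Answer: -700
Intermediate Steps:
G = sqrt(10) ≈ 3.1623
W(x) = x**2
k(a, S) = 6 - a
I = -100 (I = (2*(-5)**2)*(-2) = (2*25)*(-2) = 50*(-2) = -100)
k(o(-1), G)*I = (6 - 1*(-1))*(-100) = (6 + 1)*(-100) = 7*(-100) = -700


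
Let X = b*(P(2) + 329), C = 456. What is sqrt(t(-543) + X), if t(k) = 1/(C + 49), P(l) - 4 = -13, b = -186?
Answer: I*sqrt(15179087495)/505 ≈ 243.97*I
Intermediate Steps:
P(l) = -9 (P(l) = 4 - 13 = -9)
t(k) = 1/505 (t(k) = 1/(456 + 49) = 1/505)
X = -59520 (X = -186*(-9 + 329) = -186*320 = -59520)
sqrt(t(-543) + X) = sqrt(1/505 - 59520) = sqrt(-30057599/505) = I*sqrt(15179087495)/505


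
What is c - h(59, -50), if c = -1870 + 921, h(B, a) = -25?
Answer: -924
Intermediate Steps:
c = -949
c - h(59, -50) = -949 - 1*(-25) = -949 + 25 = -924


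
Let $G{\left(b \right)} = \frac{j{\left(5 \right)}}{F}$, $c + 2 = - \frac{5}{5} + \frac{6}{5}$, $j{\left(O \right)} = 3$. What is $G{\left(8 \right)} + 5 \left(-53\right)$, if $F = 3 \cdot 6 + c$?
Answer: $- \frac{7150}{27} \approx -264.81$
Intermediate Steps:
$c = - \frac{9}{5}$ ($c = -2 + \left(- \frac{5}{5} + \frac{6}{5}\right) = -2 + \left(\left(-5\right) \frac{1}{5} + 6 \cdot \frac{1}{5}\right) = -2 + \left(-1 + \frac{6}{5}\right) = -2 + \frac{1}{5} = - \frac{9}{5} \approx -1.8$)
$F = \frac{81}{5}$ ($F = 3 \cdot 6 - \frac{9}{5} = 18 - \frac{9}{5} = \frac{81}{5} \approx 16.2$)
$G{\left(b \right)} = \frac{5}{27}$ ($G{\left(b \right)} = \frac{3}{\frac{81}{5}} = 3 \cdot \frac{5}{81} = \frac{5}{27}$)
$G{\left(8 \right)} + 5 \left(-53\right) = \frac{5}{27} + 5 \left(-53\right) = \frac{5}{27} - 265 = - \frac{7150}{27}$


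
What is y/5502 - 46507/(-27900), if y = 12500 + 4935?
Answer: 123719669/25584300 ≈ 4.8358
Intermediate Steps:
y = 17435
y/5502 - 46507/(-27900) = 17435/5502 - 46507/(-27900) = 17435*(1/5502) - 46507*(-1/27900) = 17435/5502 + 46507/27900 = 123719669/25584300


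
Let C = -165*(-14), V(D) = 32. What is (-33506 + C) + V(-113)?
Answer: -31164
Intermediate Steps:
C = 2310
(-33506 + C) + V(-113) = (-33506 + 2310) + 32 = -31196 + 32 = -31164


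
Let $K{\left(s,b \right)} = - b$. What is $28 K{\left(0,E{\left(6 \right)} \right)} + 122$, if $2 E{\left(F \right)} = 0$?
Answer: $122$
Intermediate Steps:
$E{\left(F \right)} = 0$ ($E{\left(F \right)} = \frac{1}{2} \cdot 0 = 0$)
$28 K{\left(0,E{\left(6 \right)} \right)} + 122 = 28 \left(\left(-1\right) 0\right) + 122 = 28 \cdot 0 + 122 = 0 + 122 = 122$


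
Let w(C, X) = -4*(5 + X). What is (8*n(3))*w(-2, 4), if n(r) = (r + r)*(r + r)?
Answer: -10368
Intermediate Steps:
n(r) = 4*r**2 (n(r) = (2*r)*(2*r) = 4*r**2)
w(C, X) = -20 - 4*X
(8*n(3))*w(-2, 4) = (8*(4*3**2))*(-20 - 4*4) = (8*(4*9))*(-20 - 16) = (8*36)*(-36) = 288*(-36) = -10368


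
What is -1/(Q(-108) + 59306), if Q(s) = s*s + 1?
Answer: -1/70971 ≈ -1.4090e-5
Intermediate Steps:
Q(s) = 1 + s² (Q(s) = s² + 1 = 1 + s²)
-1/(Q(-108) + 59306) = -1/((1 + (-108)²) + 59306) = -1/((1 + 11664) + 59306) = -1/(11665 + 59306) = -1/70971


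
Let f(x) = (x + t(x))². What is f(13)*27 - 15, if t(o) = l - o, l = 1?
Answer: 12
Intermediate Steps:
t(o) = 1 - o
f(x) = 1 (f(x) = (x + (1 - x))² = 1² = 1)
f(13)*27 - 15 = 1*27 - 15 = 27 - 15 = 12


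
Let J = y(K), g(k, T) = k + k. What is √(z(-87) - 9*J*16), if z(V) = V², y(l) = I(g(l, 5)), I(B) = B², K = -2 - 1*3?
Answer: 3*I*√759 ≈ 82.65*I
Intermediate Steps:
K = -5 (K = -2 - 3 = -5)
g(k, T) = 2*k
y(l) = 4*l² (y(l) = (2*l)² = 4*l²)
J = 100 (J = 4*(-5)² = 4*25 = 100)
√(z(-87) - 9*J*16) = √((-87)² - 9*100*16) = √(7569 - 900*16) = √(7569 - 14400) = √(-6831) = 3*I*√759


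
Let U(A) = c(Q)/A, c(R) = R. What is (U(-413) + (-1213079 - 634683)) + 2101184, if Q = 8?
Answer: 104663278/413 ≈ 2.5342e+5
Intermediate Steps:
U(A) = 8/A
(U(-413) + (-1213079 - 634683)) + 2101184 = (8/(-413) + (-1213079 - 634683)) + 2101184 = (8*(-1/413) - 1847762) + 2101184 = (-8/413 - 1847762) + 2101184 = -763125714/413 + 2101184 = 104663278/413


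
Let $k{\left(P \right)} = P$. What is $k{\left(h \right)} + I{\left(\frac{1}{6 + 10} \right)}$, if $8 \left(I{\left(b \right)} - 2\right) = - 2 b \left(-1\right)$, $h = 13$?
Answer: $\frac{961}{64} \approx 15.016$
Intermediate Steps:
$I{\left(b \right)} = 2 + \frac{b}{4}$ ($I{\left(b \right)} = 2 + \frac{- 2 b \left(-1\right)}{8} = 2 + \frac{2 b}{8} = 2 + \frac{b}{4}$)
$k{\left(h \right)} + I{\left(\frac{1}{6 + 10} \right)} = 13 + \left(2 + \frac{1}{4 \left(6 + 10\right)}\right) = 13 + \left(2 + \frac{1}{4 \cdot 16}\right) = 13 + \left(2 + \frac{1}{4} \cdot \frac{1}{16}\right) = 13 + \left(2 + \frac{1}{64}\right) = 13 + \frac{129}{64} = \frac{961}{64}$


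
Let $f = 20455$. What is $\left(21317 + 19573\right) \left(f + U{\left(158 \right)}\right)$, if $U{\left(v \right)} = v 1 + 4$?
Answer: $843029130$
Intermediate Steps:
$U{\left(v \right)} = 4 + v$ ($U{\left(v \right)} = v + 4 = 4 + v$)
$\left(21317 + 19573\right) \left(f + U{\left(158 \right)}\right) = \left(21317 + 19573\right) \left(20455 + \left(4 + 158\right)\right) = 40890 \left(20455 + 162\right) = 40890 \cdot 20617 = 843029130$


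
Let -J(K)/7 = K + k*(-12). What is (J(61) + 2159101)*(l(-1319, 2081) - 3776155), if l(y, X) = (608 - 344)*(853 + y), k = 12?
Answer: -8420986701078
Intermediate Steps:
l(y, X) = 225192 + 264*y (l(y, X) = 264*(853 + y) = 225192 + 264*y)
J(K) = 1008 - 7*K (J(K) = -7*(K + 12*(-12)) = -7*(K - 144) = -7*(-144 + K) = 1008 - 7*K)
(J(61) + 2159101)*(l(-1319, 2081) - 3776155) = ((1008 - 7*61) + 2159101)*((225192 + 264*(-1319)) - 3776155) = ((1008 - 427) + 2159101)*((225192 - 348216) - 3776155) = (581 + 2159101)*(-123024 - 3776155) = 2159682*(-3899179) = -8420986701078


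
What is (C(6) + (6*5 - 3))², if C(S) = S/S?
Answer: 784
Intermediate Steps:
C(S) = 1
(C(6) + (6*5 - 3))² = (1 + (6*5 - 3))² = (1 + (30 - 3))² = (1 + 27)² = 28² = 784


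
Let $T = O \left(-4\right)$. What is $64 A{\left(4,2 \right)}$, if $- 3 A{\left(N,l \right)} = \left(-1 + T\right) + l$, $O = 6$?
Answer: $\frac{1472}{3} \approx 490.67$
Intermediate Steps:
$T = -24$ ($T = 6 \left(-4\right) = -24$)
$A{\left(N,l \right)} = \frac{25}{3} - \frac{l}{3}$ ($A{\left(N,l \right)} = - \frac{\left(-1 - 24\right) + l}{3} = - \frac{-25 + l}{3} = \frac{25}{3} - \frac{l}{3}$)
$64 A{\left(4,2 \right)} = 64 \left(\frac{25}{3} - \frac{2}{3}\right) = 64 \cdot \frac{23}{3} = \frac{1472}{3}$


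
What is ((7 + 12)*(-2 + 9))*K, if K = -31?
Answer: -4123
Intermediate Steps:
((7 + 12)*(-2 + 9))*K = ((7 + 12)*(-2 + 9))*(-31) = (19*7)*(-31) = 133*(-31) = -4123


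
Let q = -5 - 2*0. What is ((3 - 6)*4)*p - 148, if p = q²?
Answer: -448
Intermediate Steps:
q = -5 (q = -5 + 0 = -5)
p = 25 (p = (-5)² = 25)
((3 - 6)*4)*p - 148 = ((3 - 6)*4)*25 - 148 = -3*4*25 - 148 = -12*25 - 148 = -300 - 148 = -448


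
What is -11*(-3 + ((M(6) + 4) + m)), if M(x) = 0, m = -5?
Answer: 44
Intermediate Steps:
-11*(-3 + ((M(6) + 4) + m)) = -11*(-3 + ((0 + 4) - 5)) = -11*(-3 + (4 - 5)) = -11*(-3 - 1) = -11*(-4) = 44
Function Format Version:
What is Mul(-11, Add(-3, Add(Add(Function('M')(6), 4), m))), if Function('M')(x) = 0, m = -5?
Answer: 44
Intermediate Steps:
Mul(-11, Add(-3, Add(Add(Function('M')(6), 4), m))) = Mul(-11, Add(-3, Add(Add(0, 4), -5))) = Mul(-11, Add(-3, Add(4, -5))) = Mul(-11, Add(-3, -1)) = Mul(-11, -4) = 44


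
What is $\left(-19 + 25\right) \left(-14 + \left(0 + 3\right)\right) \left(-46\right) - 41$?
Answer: $2995$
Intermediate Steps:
$\left(-19 + 25\right) \left(-14 + \left(0 + 3\right)\right) \left(-46\right) - 41 = 6 \left(-14 + 3\right) \left(-46\right) - 41 = 6 \left(-11\right) \left(-46\right) - 41 = \left(-66\right) \left(-46\right) - 41 = 3036 - 41 = 2995$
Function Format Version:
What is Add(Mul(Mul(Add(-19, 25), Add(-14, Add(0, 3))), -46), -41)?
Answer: 2995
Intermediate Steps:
Add(Mul(Mul(Add(-19, 25), Add(-14, Add(0, 3))), -46), -41) = Add(Mul(Mul(6, Add(-14, 3)), -46), -41) = Add(Mul(Mul(6, -11), -46), -41) = Add(Mul(-66, -46), -41) = Add(3036, -41) = 2995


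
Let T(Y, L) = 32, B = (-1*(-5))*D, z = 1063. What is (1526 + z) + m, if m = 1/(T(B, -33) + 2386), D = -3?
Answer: 6260203/2418 ≈ 2589.0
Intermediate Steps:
B = -15 (B = -1*(-5)*(-3) = 5*(-3) = -15)
m = 1/2418 (m = 1/(32 + 2386) = 1/2418 ≈ 0.00041356)
(1526 + z) + m = (1526 + 1063) + 1/2418 = 2589 + 1/2418 = 6260203/2418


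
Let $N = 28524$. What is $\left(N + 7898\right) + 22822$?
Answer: $59244$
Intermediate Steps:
$\left(N + 7898\right) + 22822 = \left(28524 + 7898\right) + 22822 = 36422 + 22822 = 59244$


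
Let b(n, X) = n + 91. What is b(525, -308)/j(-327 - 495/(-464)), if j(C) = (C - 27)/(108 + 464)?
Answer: -12576256/12597 ≈ -998.35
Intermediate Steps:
b(n, X) = 91 + n
j(C) = -27/572 + C/572 (j(C) = (-27 + C)/572 = (-27 + C)*(1/572) = -27/572 + C/572)
b(525, -308)/j(-327 - 495/(-464)) = (91 + 525)/(-27/572 + (-327 - 495/(-464))/572) = 616/(-27/572 + (-327 - 495*(-1/464))/572) = 616/(-27/572 + (-327 + 495/464)/572) = 616/(-27/572 + (1/572)*(-151233/464)) = 616/(-27/572 - 151233/265408) = 616/(-12597/20416) = 616*(-20416/12597) = -12576256/12597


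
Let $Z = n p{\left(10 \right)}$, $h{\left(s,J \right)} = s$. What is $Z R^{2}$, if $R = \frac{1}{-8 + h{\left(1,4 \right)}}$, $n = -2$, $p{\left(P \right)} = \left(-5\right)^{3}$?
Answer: $\frac{250}{49} \approx 5.102$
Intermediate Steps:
$p{\left(P \right)} = -125$
$Z = 250$ ($Z = \left(-2\right) \left(-125\right) = 250$)
$R = - \frac{1}{7}$ ($R = \frac{1}{-8 + 1} = \frac{1}{-7} = - \frac{1}{7} \approx -0.14286$)
$Z R^{2} = 250 \left(- \frac{1}{7}\right)^{2} = 250 \cdot \frac{1}{49} = \frac{250}{49}$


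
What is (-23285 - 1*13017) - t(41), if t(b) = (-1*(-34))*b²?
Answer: -93456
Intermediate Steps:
t(b) = 34*b²
(-23285 - 1*13017) - t(41) = (-23285 - 1*13017) - 34*41² = (-23285 - 13017) - 34*1681 = -36302 - 1*57154 = -36302 - 57154 = -93456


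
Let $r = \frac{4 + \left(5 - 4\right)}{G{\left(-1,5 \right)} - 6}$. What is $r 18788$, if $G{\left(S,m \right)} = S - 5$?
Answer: $- \frac{23485}{3} \approx -7828.3$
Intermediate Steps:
$G{\left(S,m \right)} = -5 + S$ ($G{\left(S,m \right)} = S - 5 = -5 + S$)
$r = - \frac{5}{12}$ ($r = \frac{4 + \left(5 - 4\right)}{\left(-5 - 1\right) - 6} = \frac{4 + \left(5 - 4\right)}{-6 - 6} = \frac{4 + 1}{-12} = 5 \left(- \frac{1}{12}\right) = - \frac{5}{12} \approx -0.41667$)
$r 18788 = \left(- \frac{5}{12}\right) 18788 = - \frac{23485}{3}$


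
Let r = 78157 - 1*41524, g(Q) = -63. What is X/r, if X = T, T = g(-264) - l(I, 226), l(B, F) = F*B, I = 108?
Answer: -8157/12211 ≈ -0.66800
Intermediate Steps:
l(B, F) = B*F
T = -24471 (T = -63 - 108*226 = -63 - 1*24408 = -63 - 24408 = -24471)
X = -24471
r = 36633 (r = 78157 - 41524 = 36633)
X/r = -24471/36633 = -24471*1/36633 = -8157/12211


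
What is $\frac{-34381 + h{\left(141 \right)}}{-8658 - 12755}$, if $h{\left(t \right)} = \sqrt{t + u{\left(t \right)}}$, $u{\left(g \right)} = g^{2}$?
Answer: $\frac{34381}{21413} - \frac{\sqrt{20022}}{21413} \approx 1.599$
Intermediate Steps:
$h{\left(t \right)} = \sqrt{t + t^{2}}$
$\frac{-34381 + h{\left(141 \right)}}{-8658 - 12755} = \frac{-34381 + \sqrt{141 \left(1 + 141\right)}}{-8658 - 12755} = \frac{-34381 + \sqrt{141 \cdot 142}}{-21413} = \left(-34381 + \sqrt{20022}\right) \left(- \frac{1}{21413}\right) = \frac{34381}{21413} - \frac{\sqrt{20022}}{21413}$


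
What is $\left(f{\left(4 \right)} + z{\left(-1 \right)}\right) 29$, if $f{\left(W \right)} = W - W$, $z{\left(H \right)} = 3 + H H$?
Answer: $116$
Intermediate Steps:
$z{\left(H \right)} = 3 + H^{2}$
$f{\left(W \right)} = 0$
$\left(f{\left(4 \right)} + z{\left(-1 \right)}\right) 29 = \left(0 + \left(3 + \left(-1\right)^{2}\right)\right) 29 = \left(0 + \left(3 + 1\right)\right) 29 = \left(0 + 4\right) 29 = 4 \cdot 29 = 116$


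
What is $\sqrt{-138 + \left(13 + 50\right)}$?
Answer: $5 i \sqrt{3} \approx 8.6602 i$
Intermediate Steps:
$\sqrt{-138 + \left(13 + 50\right)} = \sqrt{-138 + 63} = \sqrt{-75} = 5 i \sqrt{3}$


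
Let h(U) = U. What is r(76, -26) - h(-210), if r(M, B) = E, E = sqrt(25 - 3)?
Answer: 210 + sqrt(22) ≈ 214.69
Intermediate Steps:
E = sqrt(22) ≈ 4.6904
r(M, B) = sqrt(22)
r(76, -26) - h(-210) = sqrt(22) - 1*(-210) = sqrt(22) + 210 = 210 + sqrt(22)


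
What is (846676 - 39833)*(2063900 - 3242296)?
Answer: -950780563828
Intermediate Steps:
(846676 - 39833)*(2063900 - 3242296) = 806843*(-1178396) = -950780563828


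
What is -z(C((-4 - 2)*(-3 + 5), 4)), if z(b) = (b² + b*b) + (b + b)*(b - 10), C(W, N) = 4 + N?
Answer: -96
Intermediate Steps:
z(b) = 2*b² + 2*b*(-10 + b) (z(b) = (b² + b²) + (2*b)*(-10 + b) = 2*b² + 2*b*(-10 + b))
-z(C((-4 - 2)*(-3 + 5), 4)) = -4*(4 + 4)*(-5 + (4 + 4)) = -4*8*(-5 + 8) = -4*8*3 = -1*96 = -96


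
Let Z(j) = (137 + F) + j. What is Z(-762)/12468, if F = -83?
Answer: -59/1039 ≈ -0.056785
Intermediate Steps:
Z(j) = 54 + j (Z(j) = (137 - 83) + j = 54 + j)
Z(-762)/12468 = (54 - 762)/12468 = -708*1/12468 = -59/1039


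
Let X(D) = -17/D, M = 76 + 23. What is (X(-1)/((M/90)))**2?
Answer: 28900/121 ≈ 238.84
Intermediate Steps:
M = 99
(X(-1)/((M/90)))**2 = ((-17/(-1))/((99/90)))**2 = ((-17*(-1))/((99*(1/90))))**2 = (17/(11/10))**2 = (17*(10/11))**2 = (170/11)**2 = 28900/121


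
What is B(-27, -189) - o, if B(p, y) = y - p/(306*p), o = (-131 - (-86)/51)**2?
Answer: -87971245/5202 ≈ -16911.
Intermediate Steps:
o = 43494025/2601 (o = (-131 - (-86)/51)**2 = (-131 - 1*(-86/51))**2 = (-131 + 86/51)**2 = (-6595/51)**2 = 43494025/2601 ≈ 16722.)
B(p, y) = -1/306 + y (B(p, y) = y - p*1/(306*p) = y - 1*1/306 = y - 1/306 = -1/306 + y)
B(-27, -189) - o = (-1/306 - 189) - 1*43494025/2601 = -57835/306 - 43494025/2601 = -87971245/5202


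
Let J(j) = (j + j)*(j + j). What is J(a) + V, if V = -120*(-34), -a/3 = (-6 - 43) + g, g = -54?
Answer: 386004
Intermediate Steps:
a = 309 (a = -3*((-6 - 43) - 54) = -3*(-49 - 54) = -3*(-103) = 309)
J(j) = 4*j² (J(j) = (2*j)*(2*j) = 4*j²)
V = 4080
J(a) + V = 4*309² + 4080 = 4*95481 + 4080 = 381924 + 4080 = 386004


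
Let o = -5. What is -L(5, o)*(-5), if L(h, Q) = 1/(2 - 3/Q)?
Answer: 25/13 ≈ 1.9231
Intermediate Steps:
-L(5, o)*(-5) = -(-5)/(-3 + 2*(-5))*(-5) = -(-5)/(-3 - 10)*(-5) = -(-5)/(-13)*(-5) = -(-5)*(-1)/13*(-5) = -1*5/13*(-5) = -5/13*(-5) = 25/13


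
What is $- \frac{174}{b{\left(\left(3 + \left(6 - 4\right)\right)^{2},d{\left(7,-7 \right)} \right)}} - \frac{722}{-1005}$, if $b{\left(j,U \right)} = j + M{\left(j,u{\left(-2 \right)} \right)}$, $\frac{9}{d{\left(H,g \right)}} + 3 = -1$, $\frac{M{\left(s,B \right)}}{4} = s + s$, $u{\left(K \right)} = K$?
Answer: $- \frac{92}{1675} \approx -0.054925$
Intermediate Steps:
$M{\left(s,B \right)} = 8 s$ ($M{\left(s,B \right)} = 4 \left(s + s\right) = 4 \cdot 2 s = 8 s$)
$d{\left(H,g \right)} = - \frac{9}{4}$ ($d{\left(H,g \right)} = \frac{9}{-3 - 1} = \frac{9}{-4} = 9 \left(- \frac{1}{4}\right) = - \frac{9}{4}$)
$b{\left(j,U \right)} = 9 j$ ($b{\left(j,U \right)} = j + 8 j = 9 j$)
$- \frac{174}{b{\left(\left(3 + \left(6 - 4\right)\right)^{2},d{\left(7,-7 \right)} \right)}} - \frac{722}{-1005} = - \frac{174}{9 \left(3 + \left(6 - 4\right)\right)^{2}} - \frac{722}{-1005} = - \frac{174}{9 \left(3 + \left(6 - 4\right)\right)^{2}} - - \frac{722}{1005} = - \frac{174}{9 \left(3 + 2\right)^{2}} + \frac{722}{1005} = - \frac{174}{9 \cdot 5^{2}} + \frac{722}{1005} = - \frac{174}{9 \cdot 25} + \frac{722}{1005} = - \frac{174}{225} + \frac{722}{1005} = \left(-174\right) \frac{1}{225} + \frac{722}{1005} = - \frac{58}{75} + \frac{722}{1005} = - \frac{92}{1675}$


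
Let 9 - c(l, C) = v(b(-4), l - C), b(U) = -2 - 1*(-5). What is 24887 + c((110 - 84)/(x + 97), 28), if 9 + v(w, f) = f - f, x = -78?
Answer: 24905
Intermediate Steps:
b(U) = 3 (b(U) = -2 + 5 = 3)
v(w, f) = -9 (v(w, f) = -9 + (f - f) = -9 + 0 = -9)
c(l, C) = 18 (c(l, C) = 9 - 1*(-9) = 9 + 9 = 18)
24887 + c((110 - 84)/(x + 97), 28) = 24887 + 18 = 24905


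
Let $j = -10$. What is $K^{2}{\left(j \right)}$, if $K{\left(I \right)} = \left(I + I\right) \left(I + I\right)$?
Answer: $160000$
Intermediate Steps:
$K{\left(I \right)} = 4 I^{2}$ ($K{\left(I \right)} = 2 I 2 I = 4 I^{2}$)
$K^{2}{\left(j \right)} = \left(4 \left(-10\right)^{2}\right)^{2} = \left(4 \cdot 100\right)^{2} = 400^{2} = 160000$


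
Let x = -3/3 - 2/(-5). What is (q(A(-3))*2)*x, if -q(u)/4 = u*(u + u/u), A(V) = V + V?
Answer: 144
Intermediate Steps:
A(V) = 2*V
q(u) = -4*u*(1 + u) (q(u) = -4*u*(u + u/u) = -4*u*(u + 1) = -4*u*(1 + u))
x = -⅗ (x = -3*⅓ - 2*(-⅕) = -1 + ⅖ = -⅗ ≈ -0.60000)
(q(A(-3))*2)*x = (-4*2*(-3)*(1 + 2*(-3))*2)*(-⅗) = (-4*(-6)*(1 - 6)*2)*(-⅗) = (-4*(-6)*(-5)*2)*(-⅗) = -120*2*(-⅗) = -240*(-⅗) = 144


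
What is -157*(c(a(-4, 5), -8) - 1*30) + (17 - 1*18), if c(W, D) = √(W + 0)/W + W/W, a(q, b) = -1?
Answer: 4552 + 157*I ≈ 4552.0 + 157.0*I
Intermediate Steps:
c(W, D) = 1 + W^(-½) (c(W, D) = √W/W + 1 = W^(-½) + 1 = 1 + W^(-½))
-157*(c(a(-4, 5), -8) - 1*30) + (17 - 1*18) = -157*((1 + (-1)^(-½)) - 1*30) + (17 - 1*18) = -157*((1 - I) - 30) + (17 - 18) = -157*(-29 - I) - 1 = (4553 + 157*I) - 1 = 4552 + 157*I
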